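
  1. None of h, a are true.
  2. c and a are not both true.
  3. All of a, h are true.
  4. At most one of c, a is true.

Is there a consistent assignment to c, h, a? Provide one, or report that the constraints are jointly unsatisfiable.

Case h = True:
  Constraint (1) is violated (h=T) — contradiction.
Case h = False:
  Constraint (3) is violated (h=F) — contradiction.
Both cases fail — unsatisfiable.

Unsatisfiable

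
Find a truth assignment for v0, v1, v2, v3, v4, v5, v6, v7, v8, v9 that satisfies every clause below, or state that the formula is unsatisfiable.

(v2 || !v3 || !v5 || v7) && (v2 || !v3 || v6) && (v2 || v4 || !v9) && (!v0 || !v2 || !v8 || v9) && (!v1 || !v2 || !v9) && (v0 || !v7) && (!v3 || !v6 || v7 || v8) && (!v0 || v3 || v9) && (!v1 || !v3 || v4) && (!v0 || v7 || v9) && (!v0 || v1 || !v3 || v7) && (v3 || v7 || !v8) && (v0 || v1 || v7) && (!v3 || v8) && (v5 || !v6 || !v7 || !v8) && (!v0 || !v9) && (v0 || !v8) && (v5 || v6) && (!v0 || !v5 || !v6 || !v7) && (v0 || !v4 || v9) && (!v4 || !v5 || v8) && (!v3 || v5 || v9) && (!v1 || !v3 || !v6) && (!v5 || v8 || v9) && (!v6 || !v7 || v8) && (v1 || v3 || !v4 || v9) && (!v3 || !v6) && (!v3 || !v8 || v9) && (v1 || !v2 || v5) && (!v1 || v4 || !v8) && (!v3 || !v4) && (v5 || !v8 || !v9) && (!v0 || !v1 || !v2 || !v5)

Try v0 = True:
  (!v0 || !v9) forces v9 = False.
  (!v0 || v3 || v9) forces v3 = True.
  (!v0 || v7 || v9) forces v7 = True.
  (!v3 || v8) forces v8 = True.
  clause (!v3 || !v8 || v9) is falsified — backtrack.
So v0 = False.
  then (v0 || !v7) forces v7 = False.
  then (v0 || v1 || v7) forces v1 = True.
  then (v0 || !v8) forces v8 = False.
  then (!v3 || v8) forces v3 = False.
Set v2 = False.
Set v4 = True.
  then (v0 || !v4 || v9) forces v9 = True.
  then (!v4 || !v5 || v8) forces v5 = False.
  then (v5 || v6) forces v6 = True.
All clauses satisfied.

v0=F; v1=T; v2=F; v3=F; v4=T; v5=F; v6=T; v7=F; v8=F; v9=T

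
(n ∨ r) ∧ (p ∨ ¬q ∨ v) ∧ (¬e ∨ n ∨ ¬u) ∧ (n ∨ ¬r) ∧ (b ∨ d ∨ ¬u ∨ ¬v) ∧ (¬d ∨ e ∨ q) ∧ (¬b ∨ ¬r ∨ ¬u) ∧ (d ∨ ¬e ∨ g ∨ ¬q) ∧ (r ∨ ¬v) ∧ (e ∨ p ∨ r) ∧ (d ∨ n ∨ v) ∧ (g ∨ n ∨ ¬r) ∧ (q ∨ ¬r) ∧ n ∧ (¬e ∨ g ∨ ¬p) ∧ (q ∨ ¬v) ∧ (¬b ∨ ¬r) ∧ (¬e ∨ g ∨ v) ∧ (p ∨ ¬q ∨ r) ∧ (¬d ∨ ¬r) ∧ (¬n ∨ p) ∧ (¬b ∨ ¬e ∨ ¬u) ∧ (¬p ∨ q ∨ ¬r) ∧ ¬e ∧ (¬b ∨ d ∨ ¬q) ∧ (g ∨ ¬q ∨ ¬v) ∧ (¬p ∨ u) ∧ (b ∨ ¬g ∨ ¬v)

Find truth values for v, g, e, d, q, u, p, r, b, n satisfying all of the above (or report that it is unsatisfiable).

v=F, g=T, e=F, d=T, q=T, u=T, p=T, r=F, b=T, n=T

Unit clause (n) forces n = True.
In (¬n ∨ p) only p is left, so p = True.
Unit clause (¬e) forces e = False.
In (¬p ∨ u) only u is left, so u = True.
Try v = True:
  (r ∨ ¬v) forces r = True.
  (¬b ∨ ¬r ∨ ¬u) forces b = False.
  (b ∨ d ∨ ¬u ∨ ¬v) forces d = True.
  clause (¬d ∨ ¬r) is falsified — backtrack.
So v = False.
Set g = True.
Set d = True.
  then (¬d ∨ e ∨ q) forces q = True.
  then (¬d ∨ ¬r) forces r = False.
Set b = True.
All clauses satisfied.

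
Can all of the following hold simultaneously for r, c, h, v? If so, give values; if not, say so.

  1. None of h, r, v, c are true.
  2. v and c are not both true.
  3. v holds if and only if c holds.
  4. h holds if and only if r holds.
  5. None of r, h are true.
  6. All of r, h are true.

UNSATISFIABLE

Case r = True:
  Constraint (1) is violated (r=T) — contradiction.
Case r = False:
  Constraint (6) is violated (r=F) — contradiction.
Both cases fail — unsatisfiable.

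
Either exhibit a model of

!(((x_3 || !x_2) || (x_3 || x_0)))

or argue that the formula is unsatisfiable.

x_0 = False, x_2 = True, x_3 = False

  !(((x_3 || !x_2) || (x_3 || x_0))) = True
    (x_3 || !x_2) || (x_3 || x_0) = False
      x_3 || !x_2 = False
        !x_2 = False
      x_3 || x_0 = False
The formula evaluates to True.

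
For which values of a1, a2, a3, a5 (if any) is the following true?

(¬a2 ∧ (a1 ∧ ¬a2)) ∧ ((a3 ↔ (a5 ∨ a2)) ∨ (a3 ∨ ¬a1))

a1 = True; a2 = False; a3 = False; a5 = False

  ¬a2 ∧ (a1 ∧ ¬a2) = True
    ¬a2 = True
    a1 ∧ ¬a2 = True
      ¬a2 = True
  (a3 ↔ (a5 ∨ a2)) ∨ (a3 ∨ ¬a1) = True
    a3 ↔ (a5 ∨ a2) = True
      a5 ∨ a2 = False
    a3 ∨ ¬a1 = False
      ¬a1 = False
Both conjuncts True, so the formula holds.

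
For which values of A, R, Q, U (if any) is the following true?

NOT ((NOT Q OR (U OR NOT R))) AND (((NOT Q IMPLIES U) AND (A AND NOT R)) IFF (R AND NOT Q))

A: False, R: True, Q: True, U: False

  NOT ((NOT Q OR (U OR NOT R))) = True
    NOT Q OR (U OR NOT R) = False
      NOT Q = False
      U OR NOT R = False
        NOT R = False
  ((NOT Q IMPLIES U) AND (A AND NOT R)) IFF (R AND NOT Q) = True
    (NOT Q IMPLIES U) AND (A AND NOT R) = False
      NOT Q IMPLIES U = True
        NOT Q = False
      A AND NOT R = False
        NOT R = False
    R AND NOT Q = False
      NOT Q = False
Both conjuncts True, so the formula holds.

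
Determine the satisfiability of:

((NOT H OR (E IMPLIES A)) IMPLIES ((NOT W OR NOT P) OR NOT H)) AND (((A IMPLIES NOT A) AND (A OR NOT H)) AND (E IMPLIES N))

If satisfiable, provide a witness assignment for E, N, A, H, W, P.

E = True; N = True; A = False; H = False; W = True; P = False

  (NOT H OR (E IMPLIES A)) IMPLIES ((NOT W OR NOT P) OR NOT H) = True
    NOT H OR (E IMPLIES A) = True
      NOT H = True
      E IMPLIES A = False
    (NOT W OR NOT P) OR NOT H = True
      NOT W OR NOT P = True
        NOT W = False
        NOT P = True
      NOT H = True
  ((A IMPLIES NOT A) AND (A OR NOT H)) AND (E IMPLIES N) = True
    (A IMPLIES NOT A) AND (A OR NOT H) = True
      A IMPLIES NOT A = True
        NOT A = True
      A OR NOT H = True
        NOT H = True
    E IMPLIES N = True
Both conjuncts True, so the formula holds.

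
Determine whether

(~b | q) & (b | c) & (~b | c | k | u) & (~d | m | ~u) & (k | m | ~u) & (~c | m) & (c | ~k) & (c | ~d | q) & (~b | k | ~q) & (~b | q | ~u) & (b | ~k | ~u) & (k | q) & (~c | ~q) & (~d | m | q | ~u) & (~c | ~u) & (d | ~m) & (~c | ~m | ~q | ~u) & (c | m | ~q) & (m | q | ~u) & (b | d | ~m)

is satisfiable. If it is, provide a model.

Try u = True:
  (~c | ~u) forces c = False.
  (b | c) forces b = True.
  (~b | q) forces q = True.
  (c | ~k) forces k = False.
  clause (~b | k | ~q) is falsified — backtrack.
So u = False.
Set d = True.
Try m = False:
  (~c | m) forces c = False.
  (b | c) forces b = True.
  (~b | q) forces q = True.
  clause (c | m | ~q) is falsified — backtrack.
So m = True.
Set b = False.
  then (b | c) forces c = True.
  then (~c | ~q) forces q = False.
  then (k | q) forces k = True.
All clauses satisfied.

u = False, d = True, m = True, b = False, k = True, c = True, q = False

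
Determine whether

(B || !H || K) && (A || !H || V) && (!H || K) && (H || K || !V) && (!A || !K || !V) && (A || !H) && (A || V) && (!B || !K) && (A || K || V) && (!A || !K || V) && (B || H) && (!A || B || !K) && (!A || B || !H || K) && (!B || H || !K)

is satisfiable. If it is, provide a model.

B = True; K = False; A = True; V = False; H = False

Try B = False:
  (B || H) forces H = True.
  (B || !H || K) forces K = True.
  (A || !H) forces A = True.
  clause (!A || B || !K) is falsified — backtrack.
So B = True.
  then (!B || !K) forces K = False.
  then (!H || K) forces H = False.
  then (H || K || !V) forces V = False.
  then (A || V) forces A = True.
All clauses satisfied.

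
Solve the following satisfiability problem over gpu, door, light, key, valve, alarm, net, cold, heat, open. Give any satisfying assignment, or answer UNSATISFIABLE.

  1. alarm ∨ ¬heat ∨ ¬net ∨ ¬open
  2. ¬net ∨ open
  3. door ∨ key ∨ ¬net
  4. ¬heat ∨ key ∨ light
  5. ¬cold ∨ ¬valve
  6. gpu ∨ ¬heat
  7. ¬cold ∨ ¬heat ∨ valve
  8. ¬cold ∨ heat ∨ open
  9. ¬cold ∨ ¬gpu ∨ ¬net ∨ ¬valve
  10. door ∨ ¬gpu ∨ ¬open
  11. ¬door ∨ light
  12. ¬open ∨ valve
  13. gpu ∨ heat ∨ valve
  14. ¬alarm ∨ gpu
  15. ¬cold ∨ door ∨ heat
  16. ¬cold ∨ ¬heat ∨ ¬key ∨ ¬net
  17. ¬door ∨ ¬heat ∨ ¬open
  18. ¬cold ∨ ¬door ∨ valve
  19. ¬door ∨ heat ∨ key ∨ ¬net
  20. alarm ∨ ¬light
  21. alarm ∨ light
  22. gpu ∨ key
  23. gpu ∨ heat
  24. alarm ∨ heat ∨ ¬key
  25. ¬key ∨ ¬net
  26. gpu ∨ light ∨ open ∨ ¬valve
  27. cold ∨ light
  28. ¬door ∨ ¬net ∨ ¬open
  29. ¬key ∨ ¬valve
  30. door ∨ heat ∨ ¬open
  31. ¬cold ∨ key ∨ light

gpu = True, door = False, light = True, key = False, valve = True, alarm = True, net = False, cold = False, heat = False, open = False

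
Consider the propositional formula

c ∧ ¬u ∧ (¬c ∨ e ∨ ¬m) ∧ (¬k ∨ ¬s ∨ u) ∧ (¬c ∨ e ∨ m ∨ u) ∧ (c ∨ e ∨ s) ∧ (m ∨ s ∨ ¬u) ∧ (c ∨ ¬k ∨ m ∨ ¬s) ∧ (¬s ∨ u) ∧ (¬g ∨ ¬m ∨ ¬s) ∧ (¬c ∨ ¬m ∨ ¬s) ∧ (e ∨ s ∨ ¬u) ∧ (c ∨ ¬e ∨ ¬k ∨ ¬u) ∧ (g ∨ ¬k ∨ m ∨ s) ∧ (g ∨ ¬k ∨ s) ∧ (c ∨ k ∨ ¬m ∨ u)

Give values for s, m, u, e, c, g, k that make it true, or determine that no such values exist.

Unit clause (c) forces c = True.
Unit clause (¬u) forces u = False.
In (¬s ∨ u) only ¬s is left, so s = False.
Set m = False.
  then (¬c ∨ e ∨ m ∨ u) forces e = True.
Set g = False.
  then (g ∨ ¬k ∨ m ∨ s) forces k = False.
All clauses satisfied.

s = False, m = False, u = False, e = True, c = True, g = False, k = False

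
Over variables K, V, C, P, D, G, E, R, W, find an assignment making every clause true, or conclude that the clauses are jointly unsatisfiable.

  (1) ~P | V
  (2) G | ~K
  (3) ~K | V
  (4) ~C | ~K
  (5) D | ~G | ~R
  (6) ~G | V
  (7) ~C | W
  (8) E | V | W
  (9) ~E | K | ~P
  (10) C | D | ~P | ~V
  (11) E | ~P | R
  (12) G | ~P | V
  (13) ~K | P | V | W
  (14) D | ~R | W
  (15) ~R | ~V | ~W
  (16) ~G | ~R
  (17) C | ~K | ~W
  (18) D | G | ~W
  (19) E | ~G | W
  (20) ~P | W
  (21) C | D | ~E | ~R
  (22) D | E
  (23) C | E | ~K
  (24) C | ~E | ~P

K: False; V: False; C: True; P: False; D: True; G: False; E: True; R: False; W: True

Set K = False.
Set V = False.
  then (~P | V) forces P = False.
  then (~G | V) forces G = False.
Set C = True.
  then (~C | W) forces W = True.
  then (D | G | ~W) forces D = True.
Set E = True.
Set R = False.
All clauses satisfied.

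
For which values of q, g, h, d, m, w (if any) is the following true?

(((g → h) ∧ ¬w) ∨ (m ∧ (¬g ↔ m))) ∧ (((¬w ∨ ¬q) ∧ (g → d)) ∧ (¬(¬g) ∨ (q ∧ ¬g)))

q = True; g = False; h = True; d = True; m = True; w = False

  ((g → h) ∧ ¬w) ∨ (m ∧ (¬g ↔ m)) = True
    (g → h) ∧ ¬w = True
      g → h = True
      ¬w = True
    m ∧ (¬g ↔ m) = True
      ¬g ↔ m = True
        ¬g = True
  ((¬w ∨ ¬q) ∧ (g → d)) ∧ (¬(¬g) ∨ (q ∧ ¬g)) = True
    (¬w ∨ ¬q) ∧ (g → d) = True
      ¬w ∨ ¬q = True
        ¬w = True
        ¬q = False
      g → d = True
    ¬(¬g) ∨ (q ∧ ¬g) = True
      ¬(¬g) = False
        ¬g = True
      q ∧ ¬g = True
        ¬g = True
Both conjuncts True, so the formula holds.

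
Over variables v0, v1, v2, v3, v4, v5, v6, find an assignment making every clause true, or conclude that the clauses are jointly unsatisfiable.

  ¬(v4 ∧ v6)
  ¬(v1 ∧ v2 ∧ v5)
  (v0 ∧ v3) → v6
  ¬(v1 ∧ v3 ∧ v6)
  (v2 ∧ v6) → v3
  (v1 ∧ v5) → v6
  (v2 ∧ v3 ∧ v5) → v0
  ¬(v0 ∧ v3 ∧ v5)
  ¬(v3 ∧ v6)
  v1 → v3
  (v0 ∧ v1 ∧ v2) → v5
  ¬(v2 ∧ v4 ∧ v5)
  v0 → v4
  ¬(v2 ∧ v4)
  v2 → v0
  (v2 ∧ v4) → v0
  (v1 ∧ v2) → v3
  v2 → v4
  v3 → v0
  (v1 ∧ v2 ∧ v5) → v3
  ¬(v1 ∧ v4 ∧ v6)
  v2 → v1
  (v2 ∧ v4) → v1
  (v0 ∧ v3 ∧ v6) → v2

v0=T; v1=F; v2=F; v3=F; v4=T; v5=F; v6=F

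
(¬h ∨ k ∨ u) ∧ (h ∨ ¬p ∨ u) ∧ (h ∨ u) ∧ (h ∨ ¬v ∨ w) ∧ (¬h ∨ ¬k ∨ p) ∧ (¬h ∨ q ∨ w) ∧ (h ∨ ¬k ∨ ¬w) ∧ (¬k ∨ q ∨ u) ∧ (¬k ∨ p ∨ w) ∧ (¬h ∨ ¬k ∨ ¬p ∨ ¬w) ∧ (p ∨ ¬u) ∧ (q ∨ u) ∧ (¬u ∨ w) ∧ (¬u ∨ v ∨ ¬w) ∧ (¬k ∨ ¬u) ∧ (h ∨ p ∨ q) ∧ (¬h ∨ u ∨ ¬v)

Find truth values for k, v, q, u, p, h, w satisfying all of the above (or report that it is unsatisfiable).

Set k = False.
Set v = True.
Set q = False.
  then (q ∨ u) forces u = True.
  then (¬u ∨ w) forces w = True.
  then (p ∨ ¬u) forces p = True.
Set h = True.
All clauses satisfied.

k=F, v=T, q=F, u=T, p=T, h=T, w=T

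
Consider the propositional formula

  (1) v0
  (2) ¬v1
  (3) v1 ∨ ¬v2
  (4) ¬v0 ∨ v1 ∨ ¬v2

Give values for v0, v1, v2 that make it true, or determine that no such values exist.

v0=T; v1=F; v2=F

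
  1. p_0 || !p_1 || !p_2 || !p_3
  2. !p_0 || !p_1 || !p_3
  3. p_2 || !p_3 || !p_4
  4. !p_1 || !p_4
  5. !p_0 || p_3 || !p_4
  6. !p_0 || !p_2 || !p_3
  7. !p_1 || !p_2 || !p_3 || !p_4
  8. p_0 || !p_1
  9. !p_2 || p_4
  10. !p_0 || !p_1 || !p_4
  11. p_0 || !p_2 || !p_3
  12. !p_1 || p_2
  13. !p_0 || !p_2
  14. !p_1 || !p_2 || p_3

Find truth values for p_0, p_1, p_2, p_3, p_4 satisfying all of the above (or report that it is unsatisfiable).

p_0: True, p_1: False, p_2: False, p_3: False, p_4: False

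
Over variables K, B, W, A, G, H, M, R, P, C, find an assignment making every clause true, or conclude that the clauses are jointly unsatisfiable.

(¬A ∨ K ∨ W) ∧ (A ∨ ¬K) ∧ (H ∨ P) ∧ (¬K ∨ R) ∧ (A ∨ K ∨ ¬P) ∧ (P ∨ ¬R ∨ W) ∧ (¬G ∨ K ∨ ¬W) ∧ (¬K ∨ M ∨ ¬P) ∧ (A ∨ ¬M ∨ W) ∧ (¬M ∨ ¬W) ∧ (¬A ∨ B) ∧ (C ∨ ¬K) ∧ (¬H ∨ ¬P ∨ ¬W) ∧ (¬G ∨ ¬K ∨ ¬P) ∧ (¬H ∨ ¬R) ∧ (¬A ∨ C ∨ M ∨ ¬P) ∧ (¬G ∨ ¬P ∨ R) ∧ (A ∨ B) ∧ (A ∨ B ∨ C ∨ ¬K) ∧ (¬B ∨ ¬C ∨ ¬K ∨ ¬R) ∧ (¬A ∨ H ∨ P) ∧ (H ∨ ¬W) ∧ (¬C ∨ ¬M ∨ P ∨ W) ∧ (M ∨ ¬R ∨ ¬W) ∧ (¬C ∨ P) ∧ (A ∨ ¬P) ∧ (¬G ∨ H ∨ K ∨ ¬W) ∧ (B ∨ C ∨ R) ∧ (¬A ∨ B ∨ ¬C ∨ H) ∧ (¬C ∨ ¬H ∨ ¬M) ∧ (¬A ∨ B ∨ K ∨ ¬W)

Try K = True:
  (A ∨ ¬K) forces A = True.
  (¬K ∨ R) forces R = True.
  (¬A ∨ B) forces B = True.
  (C ∨ ¬K) forces C = True.
  clause (¬B ∨ ¬C ∨ ¬K ∨ ¬R) is falsified — backtrack.
So K = False.
Try B = False:
  (¬A ∨ B) forces A = False.
  clause (A ∨ B) is falsified — backtrack.
So B = True.
Set W = False.
  then (¬A ∨ K ∨ W) forces A = False.
  then (A ∨ K ∨ ¬P) forces P = False.
  then (P ∨ ¬R ∨ W) forces R = False.
  then (A ∨ ¬M ∨ W) forces M = False.
  then (¬C ∨ P) forces C = False.
  then (H ∨ P) forces H = True.
Set G = False.
All clauses satisfied.

K: False, B: True, W: False, A: False, G: False, H: True, M: False, R: False, P: False, C: False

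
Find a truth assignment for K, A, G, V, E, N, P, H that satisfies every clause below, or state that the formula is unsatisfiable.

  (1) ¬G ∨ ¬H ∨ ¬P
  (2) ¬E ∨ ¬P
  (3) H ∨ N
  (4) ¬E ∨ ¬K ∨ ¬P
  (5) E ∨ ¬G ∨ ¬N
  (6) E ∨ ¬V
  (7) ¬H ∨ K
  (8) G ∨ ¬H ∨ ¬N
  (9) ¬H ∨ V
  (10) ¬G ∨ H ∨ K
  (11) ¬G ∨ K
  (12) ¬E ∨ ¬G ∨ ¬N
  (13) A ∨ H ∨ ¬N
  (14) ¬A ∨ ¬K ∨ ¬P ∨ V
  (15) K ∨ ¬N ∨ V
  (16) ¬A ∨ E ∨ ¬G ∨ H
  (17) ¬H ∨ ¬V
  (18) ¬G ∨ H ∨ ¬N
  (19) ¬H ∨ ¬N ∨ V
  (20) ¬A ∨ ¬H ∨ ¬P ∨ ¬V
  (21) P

Case V = True:
  (E ∨ ¬V) forces E = True.
  (¬E ∨ ¬P) forces P = False.
  Clause (P) is falsified — contradiction.
Case V = False:
  (¬H ∨ V) forces H = False.
  (H ∨ N) forces N = True.
  (A ∨ H ∨ ¬N) forces A = True.
  (K ∨ ¬N ∨ V) forces K = True.
  (¬A ∨ ¬K ∨ ¬P ∨ V) forces P = False.
  Clause (P) is falsified — contradiction.
Both cases fail, so the formula is unsatisfiable.

UNSATISFIABLE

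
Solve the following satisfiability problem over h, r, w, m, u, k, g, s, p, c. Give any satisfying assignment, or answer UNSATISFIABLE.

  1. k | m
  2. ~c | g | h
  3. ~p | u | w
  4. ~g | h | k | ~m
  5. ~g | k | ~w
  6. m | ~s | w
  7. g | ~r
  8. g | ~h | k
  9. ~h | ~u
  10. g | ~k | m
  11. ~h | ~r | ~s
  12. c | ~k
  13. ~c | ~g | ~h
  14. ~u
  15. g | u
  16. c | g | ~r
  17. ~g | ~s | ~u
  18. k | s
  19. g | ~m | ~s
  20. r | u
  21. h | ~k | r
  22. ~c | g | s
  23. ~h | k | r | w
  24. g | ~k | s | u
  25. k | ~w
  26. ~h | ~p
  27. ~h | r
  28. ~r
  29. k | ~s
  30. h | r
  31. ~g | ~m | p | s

The formula is unsatisfiable.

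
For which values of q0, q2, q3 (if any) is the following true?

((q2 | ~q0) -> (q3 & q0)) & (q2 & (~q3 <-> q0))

UNSATISFIABLE

Case q0 = True: the formula simplifies to (q2 -> q3) & (q2 & ~q3).
  q2 = True: simplifies to q3 & ~q3.
    q3 = True: the conjunct ~q3 is False.
    q3 = False: the conjunct q3 is False.
  q2 = False: the conjunct q2 is False.
Case q0 = False: the conjunct (q2 | ~q0) -> (q3 & q0) becomes (q2 | True) -> (q3 & False) = False.
Both cases fail — unsatisfiable.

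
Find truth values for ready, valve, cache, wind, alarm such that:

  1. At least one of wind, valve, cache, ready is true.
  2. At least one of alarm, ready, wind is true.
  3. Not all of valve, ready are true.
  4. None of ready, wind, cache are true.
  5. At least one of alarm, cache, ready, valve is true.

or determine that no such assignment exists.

ready = False; valve = True; cache = False; wind = False; alarm = True

  (1) {wind, valve, cache, ready}: 1 true — at least one ✓
  (2) {alarm, ready, wind}: 1 true — at least one ✓
  (3) {valve, ready}: 1/2 true — not all ✓
  (4) {ready, wind, cache}: 0 true — none ✓
  (5) {alarm, cache, ready, valve}: 2 true — at least one ✓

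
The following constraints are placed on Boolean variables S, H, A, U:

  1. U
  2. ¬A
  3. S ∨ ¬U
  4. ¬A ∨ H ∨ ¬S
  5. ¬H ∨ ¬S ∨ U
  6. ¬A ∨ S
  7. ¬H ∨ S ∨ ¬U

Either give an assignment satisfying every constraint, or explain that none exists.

Unit clause (U) forces U = True.
Unit clause (¬A) forces A = False.
In (S ∨ ¬U) only S is left, so S = True.
Set H = True.
All clauses satisfied.

S = True; H = True; A = False; U = True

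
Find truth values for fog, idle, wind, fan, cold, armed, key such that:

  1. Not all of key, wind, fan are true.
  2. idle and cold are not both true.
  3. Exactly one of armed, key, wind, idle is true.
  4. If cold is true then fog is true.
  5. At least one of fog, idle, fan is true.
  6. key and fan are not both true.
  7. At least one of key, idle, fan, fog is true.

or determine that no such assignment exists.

fog: True; idle: False; wind: False; fan: True; cold: True; armed: True; key: False

  (1) {key, wind, fan}: 1/3 true — not all ✓
  (2) idle=F, cold=T — not both ✓
  (3) {armed, key, wind, idle}: 1 true — exactly one ✓
  (4) cold=T ⇒ fog: T ✓
  (5) {fog, idle, fan}: 2 true — at least one ✓
  (6) key=F, fan=T — not both ✓
  (7) {key, idle, fan, fog}: 2 true — at least one ✓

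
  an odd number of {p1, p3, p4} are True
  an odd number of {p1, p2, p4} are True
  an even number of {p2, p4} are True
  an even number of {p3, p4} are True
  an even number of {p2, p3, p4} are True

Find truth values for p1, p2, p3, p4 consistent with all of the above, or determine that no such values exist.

p1=T, p2=F, p3=F, p4=F

{p1, p3, p4}: 1 true → odd ✓
{p1, p2, p4}: 1 true → odd ✓
{p2, p4}: 0 true → even ✓
{p3, p4}: 0 true → even ✓
{p2, p3, p4}: 0 true → even ✓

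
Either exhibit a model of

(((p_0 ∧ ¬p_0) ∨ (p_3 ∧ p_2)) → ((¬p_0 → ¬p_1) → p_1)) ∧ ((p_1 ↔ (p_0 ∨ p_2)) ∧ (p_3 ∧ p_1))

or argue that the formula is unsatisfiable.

p_0 = True, p_1 = True, p_2 = False, p_3 = True

  ((p_0 ∧ ¬p_0) ∨ (p_3 ∧ p_2)) → ((¬p_0 → ¬p_1) → p_1) = True
    (p_0 ∧ ¬p_0) ∨ (p_3 ∧ p_2) = False
      p_0 ∧ ¬p_0 = False
        ¬p_0 = False
      p_3 ∧ p_2 = False
    (¬p_0 → ¬p_1) → p_1 = True
      ¬p_0 → ¬p_1 = True
        ¬p_0 = False
        ¬p_1 = False
  (p_1 ↔ (p_0 ∨ p_2)) ∧ (p_3 ∧ p_1) = True
    p_1 ↔ (p_0 ∨ p_2) = True
      p_0 ∨ p_2 = True
    p_3 ∧ p_1 = True
Both conjuncts True, so the formula holds.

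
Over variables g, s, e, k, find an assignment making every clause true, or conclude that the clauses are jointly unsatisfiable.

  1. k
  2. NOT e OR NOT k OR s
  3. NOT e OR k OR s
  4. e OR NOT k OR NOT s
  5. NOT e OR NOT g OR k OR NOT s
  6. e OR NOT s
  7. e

g = False, s = True, e = True, k = True

Unit clause (k) forces k = True.
Unit clause (e) forces e = True.
In (NOT e OR NOT k OR s) only s is left, so s = True.
Set g = False.
Check each clause:
  (k): k holds.
  (NOT e OR NOT k OR s): s holds.
  (NOT e OR k OR s): k holds.
  (e OR NOT k OR NOT s): e holds.
  (NOT e OR NOT g OR k OR NOT s): NOT g holds.
  (e OR NOT s): e holds.
  (e): e holds.
All clauses satisfied.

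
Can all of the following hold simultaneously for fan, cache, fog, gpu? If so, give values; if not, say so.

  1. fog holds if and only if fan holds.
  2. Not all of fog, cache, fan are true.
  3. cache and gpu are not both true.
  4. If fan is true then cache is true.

fan: False, cache: False, fog: False, gpu: False

  (1) fog=F, fan=F — same ✓
  (2) {fog, cache, fan}: 0/3 true — not all ✓
  (3) cache=F, gpu=F — not both ✓
  (4) fan=F ⇒ cache: vacuous ✓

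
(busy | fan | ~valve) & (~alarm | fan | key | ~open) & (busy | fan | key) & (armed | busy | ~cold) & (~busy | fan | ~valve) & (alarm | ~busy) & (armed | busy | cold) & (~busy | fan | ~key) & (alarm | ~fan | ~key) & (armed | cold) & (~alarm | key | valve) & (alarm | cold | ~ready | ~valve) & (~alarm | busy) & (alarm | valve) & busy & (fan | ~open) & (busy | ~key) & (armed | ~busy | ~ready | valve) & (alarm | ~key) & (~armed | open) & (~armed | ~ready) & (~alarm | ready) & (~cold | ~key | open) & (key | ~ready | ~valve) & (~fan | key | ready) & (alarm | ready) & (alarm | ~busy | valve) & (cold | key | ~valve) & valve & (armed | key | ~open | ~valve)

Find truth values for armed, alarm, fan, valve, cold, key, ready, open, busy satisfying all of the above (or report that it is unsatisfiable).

armed = False, alarm = True, fan = True, valve = True, cold = True, key = True, ready = True, open = True, busy = True

Unit clause (busy) forces busy = True.
Unit clause (valve) forces valve = True.
In (~busy | fan | ~valve) only fan is left, so fan = True.
In (alarm | ~busy) only alarm is left, so alarm = True.
In (~alarm | ready) only ready is left, so ready = True.
In (key | ~ready | ~valve) only key is left, so key = True.
In (~armed | ~ready) only ~armed is left, so armed = False.
In (armed | cold) only cold is left, so cold = True.
In (~cold | ~key | open) only open is left, so open = True.
All clauses satisfied.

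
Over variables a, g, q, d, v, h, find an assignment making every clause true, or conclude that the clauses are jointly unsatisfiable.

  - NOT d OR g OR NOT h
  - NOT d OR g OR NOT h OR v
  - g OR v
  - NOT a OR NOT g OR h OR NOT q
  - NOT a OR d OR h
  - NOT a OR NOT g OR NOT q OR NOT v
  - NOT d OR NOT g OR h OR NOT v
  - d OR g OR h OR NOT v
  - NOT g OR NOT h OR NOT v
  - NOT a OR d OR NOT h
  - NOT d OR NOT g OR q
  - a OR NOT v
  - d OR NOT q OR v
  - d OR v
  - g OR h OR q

Set a = False.
  then (a OR NOT v) forces v = False.
  then (d OR v) forces d = True.
  then (g OR v) forces g = True.
  then (NOT d OR NOT g OR q) forces q = True.
Set h = False.
All clauses satisfied.

a = False, g = True, q = True, d = True, v = False, h = False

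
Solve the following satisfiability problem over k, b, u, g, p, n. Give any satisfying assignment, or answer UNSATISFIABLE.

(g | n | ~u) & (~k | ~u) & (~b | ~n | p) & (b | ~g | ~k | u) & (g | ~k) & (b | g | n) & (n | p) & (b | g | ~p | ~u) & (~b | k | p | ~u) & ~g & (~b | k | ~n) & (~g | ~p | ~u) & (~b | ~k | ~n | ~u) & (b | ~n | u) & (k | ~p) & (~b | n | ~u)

k: False; b: False; u: True; g: False; p: False; n: True

Unit clause (~g) forces g = False.
In (g | ~k) only ~k is left, so k = False.
In (k | ~p) only ~p is left, so p = False.
In (n | p) only n is left, so n = True.
In (~b | k | ~n) only ~b is left, so b = False.
In (b | ~n | u) only u is left, so u = True.
All clauses satisfied.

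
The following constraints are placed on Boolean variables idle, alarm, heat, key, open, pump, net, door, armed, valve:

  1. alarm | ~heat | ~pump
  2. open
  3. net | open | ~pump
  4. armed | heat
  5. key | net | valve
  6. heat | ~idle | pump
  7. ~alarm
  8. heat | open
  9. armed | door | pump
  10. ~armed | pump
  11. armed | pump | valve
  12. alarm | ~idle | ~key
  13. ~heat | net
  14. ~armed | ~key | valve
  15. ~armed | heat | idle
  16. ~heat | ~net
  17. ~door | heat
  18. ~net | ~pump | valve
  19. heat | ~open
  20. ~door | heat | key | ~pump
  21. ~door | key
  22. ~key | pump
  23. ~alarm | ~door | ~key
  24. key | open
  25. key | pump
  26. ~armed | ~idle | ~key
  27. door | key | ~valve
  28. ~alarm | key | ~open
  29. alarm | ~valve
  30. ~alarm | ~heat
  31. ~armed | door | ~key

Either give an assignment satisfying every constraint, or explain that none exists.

The formula is unsatisfiable.

Case alarm = True:
  Clause (~alarm) is falsified — contradiction.
Case alarm = False:
  (open) forces open = True.
  (heat | ~open) forces heat = True.
  (alarm | ~heat | ~pump) forces pump = False.
  (~armed | pump) forces armed = False.
  (armed | door | pump) forces door = True.
  (armed | pump | valve) forces valve = True.
  Clause (alarm | ~valve) is falsified — contradiction.
Both cases fail, so the formula is unsatisfiable.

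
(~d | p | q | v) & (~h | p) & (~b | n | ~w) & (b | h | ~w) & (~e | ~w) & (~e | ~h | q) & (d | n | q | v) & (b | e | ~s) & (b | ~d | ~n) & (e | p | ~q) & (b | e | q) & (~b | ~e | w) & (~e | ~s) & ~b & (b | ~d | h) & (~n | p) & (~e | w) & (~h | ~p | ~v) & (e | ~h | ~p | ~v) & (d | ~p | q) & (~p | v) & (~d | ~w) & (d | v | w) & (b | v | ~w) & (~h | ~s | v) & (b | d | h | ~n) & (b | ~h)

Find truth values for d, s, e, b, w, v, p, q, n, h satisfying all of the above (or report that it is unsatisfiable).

Unit clause (~b) forces b = False.
In (b | ~h) only ~h is left, so h = False.
In (b | h | ~w) only ~w is left, so w = False.
In (b | ~d | h) only ~d is left, so d = False.
In (~e | w) only ~e is left, so e = False.
In (d | v | w) only v is left, so v = True.
In (b | d | h | ~n) only ~n is left, so n = False.
In (b | e | ~s) only ~s is left, so s = False.
In (b | e | q) only q is left, so q = True.
In (e | p | ~q) only p is left, so p = True.
All clauses satisfied.

d=F, s=F, e=F, b=F, w=F, v=T, p=T, q=T, n=F, h=F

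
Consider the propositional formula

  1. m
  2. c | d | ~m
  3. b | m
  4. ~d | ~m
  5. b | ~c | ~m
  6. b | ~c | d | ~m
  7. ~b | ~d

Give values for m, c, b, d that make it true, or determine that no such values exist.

Unit clause (m) forces m = True.
In (~d | ~m) only ~d is left, so d = False.
In (c | d | ~m) only c is left, so c = True.
In (b | ~c | ~m) only b is left, so b = True.
Check each clause:
  (m): m holds.
  (c | d | ~m): c holds.
  (b | m): b holds.
  (~d | ~m): ~d holds.
  (b | ~c | ~m): b holds.
  (b | ~c | d | ~m): b holds.
  (~b | ~d): ~d holds.
All clauses satisfied.

m = True, c = True, b = True, d = False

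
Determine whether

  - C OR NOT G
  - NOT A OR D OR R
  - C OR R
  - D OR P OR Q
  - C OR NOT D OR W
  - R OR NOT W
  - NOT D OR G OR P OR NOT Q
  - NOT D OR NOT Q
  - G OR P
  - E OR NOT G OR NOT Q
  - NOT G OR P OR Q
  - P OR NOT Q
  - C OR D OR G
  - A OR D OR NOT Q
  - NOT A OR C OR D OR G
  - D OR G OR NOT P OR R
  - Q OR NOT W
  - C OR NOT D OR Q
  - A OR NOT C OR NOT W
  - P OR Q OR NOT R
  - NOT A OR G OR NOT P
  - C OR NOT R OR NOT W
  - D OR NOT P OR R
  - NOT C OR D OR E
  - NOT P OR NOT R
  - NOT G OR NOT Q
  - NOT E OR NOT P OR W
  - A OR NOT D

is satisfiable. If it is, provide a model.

Try R = True:
  (NOT P OR NOT R) forces P = False.
  (G OR P) forces G = True.
  (C OR NOT G) forces C = True.
  (NOT G OR P OR Q) forces Q = True.
  clause (P OR NOT Q) is falsified — backtrack.
So R = False.
  then (C OR R) forces C = True.
  then (R OR NOT W) forces W = False.
Set Q = False.
Set G = True.
  then (NOT G OR P OR Q) forces P = True.
  then (D OR NOT P OR R) forces D = True.
  then (NOT E OR NOT P OR W) forces E = False.
  then (A OR NOT D) forces A = True.
All clauses satisfied.

R=F; C=T; W=F; Q=F; G=T; D=T; E=F; A=T; P=T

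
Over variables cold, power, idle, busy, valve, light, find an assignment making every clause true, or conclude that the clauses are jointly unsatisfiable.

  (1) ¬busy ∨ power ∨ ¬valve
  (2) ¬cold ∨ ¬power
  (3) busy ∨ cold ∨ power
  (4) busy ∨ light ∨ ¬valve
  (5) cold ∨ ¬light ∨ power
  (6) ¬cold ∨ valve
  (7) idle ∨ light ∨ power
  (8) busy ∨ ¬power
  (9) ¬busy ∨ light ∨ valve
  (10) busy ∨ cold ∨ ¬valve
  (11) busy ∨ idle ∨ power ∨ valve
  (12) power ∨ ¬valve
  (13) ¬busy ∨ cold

No satisfying assignment exists.

Case cold = True:
  (¬cold ∨ ¬power) forces power = False.
  (¬cold ∨ valve) forces valve = True.
  Clause (power ∨ ¬valve) is falsified — contradiction.
Case cold = False:
  (¬busy ∨ cold) forces busy = False.
  (busy ∨ cold ∨ power) forces power = True.
  Clause (busy ∨ ¬power) is falsified — contradiction.
Both cases fail, so the formula is unsatisfiable.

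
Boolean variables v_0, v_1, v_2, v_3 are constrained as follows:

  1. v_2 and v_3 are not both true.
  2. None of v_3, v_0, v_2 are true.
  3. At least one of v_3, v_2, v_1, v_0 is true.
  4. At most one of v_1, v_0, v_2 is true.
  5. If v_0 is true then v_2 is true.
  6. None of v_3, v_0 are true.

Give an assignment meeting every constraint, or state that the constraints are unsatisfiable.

v_0 = False; v_1 = True; v_2 = False; v_3 = False

  (1) v_2=F, v_3=F — not both ✓
  (2) {v_3, v_0, v_2}: 0 true — none ✓
  (3) {v_3, v_2, v_1, v_0}: 1 true — at least one ✓
  (4) {v_1, v_0, v_2}: 1 true — at most one ✓
  (5) v_0=F ⇒ v_2: vacuous ✓
  (6) {v_3, v_0}: 0 true — none ✓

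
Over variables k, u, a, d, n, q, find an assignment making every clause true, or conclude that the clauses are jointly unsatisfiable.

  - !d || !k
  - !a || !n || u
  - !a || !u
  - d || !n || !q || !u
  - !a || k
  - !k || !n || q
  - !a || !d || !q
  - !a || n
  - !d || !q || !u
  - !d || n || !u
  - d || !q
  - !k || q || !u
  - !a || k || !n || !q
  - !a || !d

k = False; u = False; a = False; d = True; n = False; q = False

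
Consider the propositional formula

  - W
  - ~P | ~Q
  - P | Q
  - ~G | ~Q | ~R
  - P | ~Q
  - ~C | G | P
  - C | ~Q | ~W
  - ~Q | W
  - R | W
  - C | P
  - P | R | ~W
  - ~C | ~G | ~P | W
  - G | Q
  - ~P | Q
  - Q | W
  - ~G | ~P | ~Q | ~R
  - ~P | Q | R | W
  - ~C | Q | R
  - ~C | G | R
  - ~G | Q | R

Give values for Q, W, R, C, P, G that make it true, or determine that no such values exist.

The formula is unsatisfiable.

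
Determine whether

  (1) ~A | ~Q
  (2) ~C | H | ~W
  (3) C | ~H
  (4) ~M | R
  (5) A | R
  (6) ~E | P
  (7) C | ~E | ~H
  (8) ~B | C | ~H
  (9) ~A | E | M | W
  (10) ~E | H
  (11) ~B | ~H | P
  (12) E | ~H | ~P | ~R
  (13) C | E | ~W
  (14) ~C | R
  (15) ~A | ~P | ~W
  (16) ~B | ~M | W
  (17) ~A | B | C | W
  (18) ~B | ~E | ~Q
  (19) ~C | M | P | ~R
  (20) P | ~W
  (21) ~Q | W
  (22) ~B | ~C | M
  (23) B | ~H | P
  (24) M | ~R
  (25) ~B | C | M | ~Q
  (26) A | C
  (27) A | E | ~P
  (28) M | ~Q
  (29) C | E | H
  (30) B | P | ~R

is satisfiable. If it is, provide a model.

Set W = True.
  then (P | ~W) forces P = True.
  then (~A | ~P | ~W) forces A = False.
  then (A | C) forces C = True.
  then (A | E | ~P) forces E = True.
  then (~C | H | ~W) forces H = True.
  then (A | R) forces R = True.
  then (M | ~R) forces M = True.
Set Q = True.
  then (~B | ~E | ~Q) forces B = False.
All clauses satisfied.

W=T; C=T; P=T; H=T; R=T; M=T; A=F; E=T; Q=T; B=F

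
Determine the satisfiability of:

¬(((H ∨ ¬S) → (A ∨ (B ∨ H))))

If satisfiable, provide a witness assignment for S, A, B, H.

S = False, A = False, B = False, H = False

  ¬(((H ∨ ¬S) → (A ∨ (B ∨ H)))) = True
    (H ∨ ¬S) → (A ∨ (B ∨ H)) = False
      H ∨ ¬S = True
        ¬S = True
      A ∨ (B ∨ H) = False
        B ∨ H = False
The formula evaluates to True.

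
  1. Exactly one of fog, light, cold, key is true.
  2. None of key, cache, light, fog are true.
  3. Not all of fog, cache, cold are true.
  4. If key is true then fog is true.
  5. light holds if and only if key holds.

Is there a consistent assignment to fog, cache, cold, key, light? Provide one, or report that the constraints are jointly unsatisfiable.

fog = False; cache = False; cold = True; key = False; light = False

  (1) {fog, light, cold, key}: 1 true — exactly one ✓
  (2) {key, cache, light, fog}: 0 true — none ✓
  (3) {fog, cache, cold}: 1/3 true — not all ✓
  (4) key=F ⇒ fog: vacuous ✓
  (5) light=F, key=F — same ✓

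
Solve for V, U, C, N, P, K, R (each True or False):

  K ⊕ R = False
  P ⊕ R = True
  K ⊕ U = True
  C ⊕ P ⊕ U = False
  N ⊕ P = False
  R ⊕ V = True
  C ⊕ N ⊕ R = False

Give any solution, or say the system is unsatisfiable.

Adding constraints 1, 3, 4, 5, 7 mod 2: every variable appears an even number of times on the left, so the left side is 0.
But the right sides sum to 1 (mod 2). 0 ≠ 1 — the system is inconsistent.

Unsatisfiable — no assignment works.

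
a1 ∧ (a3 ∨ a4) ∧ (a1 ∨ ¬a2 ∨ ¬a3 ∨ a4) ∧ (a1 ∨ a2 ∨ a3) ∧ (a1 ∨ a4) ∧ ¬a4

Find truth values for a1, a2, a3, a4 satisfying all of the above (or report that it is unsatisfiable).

a1: True; a2: False; a3: True; a4: False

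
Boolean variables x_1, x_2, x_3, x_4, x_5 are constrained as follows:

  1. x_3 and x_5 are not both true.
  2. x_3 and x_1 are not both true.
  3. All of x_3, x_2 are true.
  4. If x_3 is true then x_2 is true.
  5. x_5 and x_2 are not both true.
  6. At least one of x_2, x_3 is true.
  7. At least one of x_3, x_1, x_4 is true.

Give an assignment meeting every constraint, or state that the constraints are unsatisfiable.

x_1=F, x_2=T, x_3=T, x_4=F, x_5=F

  (1) x_3=T, x_5=F — not both ✓
  (2) x_3=T, x_1=F — not both ✓
  (3) {x_3, x_2}: all 2 true ✓
  (4) x_3=T ⇒ x_2: T ✓
  (5) x_5=F, x_2=T — not both ✓
  (6) {x_2, x_3}: 2 true — at least one ✓
  (7) {x_3, x_1, x_4}: 1 true — at least one ✓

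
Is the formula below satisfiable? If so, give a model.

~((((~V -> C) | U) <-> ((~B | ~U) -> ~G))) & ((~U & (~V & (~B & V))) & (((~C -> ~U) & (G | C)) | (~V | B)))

No satisfying assignment exists.

Case V = True: the conjunct ~V is False.
Case V = False: the conjunct V is False.
Both cases fail — unsatisfiable.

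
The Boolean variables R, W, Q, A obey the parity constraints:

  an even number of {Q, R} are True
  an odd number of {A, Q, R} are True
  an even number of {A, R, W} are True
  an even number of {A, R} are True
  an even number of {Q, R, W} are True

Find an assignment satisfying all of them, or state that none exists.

R=T, W=F, Q=T, A=T

{Q, R}: 2 true → even ✓
{A, Q, R}: 3 true → odd ✓
{A, R, W}: 2 true → even ✓
{A, R}: 2 true → even ✓
{Q, R, W}: 2 true → even ✓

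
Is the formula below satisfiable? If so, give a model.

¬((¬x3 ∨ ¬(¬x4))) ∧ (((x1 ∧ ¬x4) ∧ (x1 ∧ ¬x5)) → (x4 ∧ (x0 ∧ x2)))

x0 = True; x1 = False; x2 = False; x3 = True; x4 = False; x5 = True

  ¬((¬x3 ∨ ¬(¬x4))) = True
    ¬x3 ∨ ¬(¬x4) = False
      ¬x3 = False
      ¬(¬x4) = False
        ¬x4 = True
  ((x1 ∧ ¬x4) ∧ (x1 ∧ ¬x5)) → (x4 ∧ (x0 ∧ x2)) = True
    (x1 ∧ ¬x4) ∧ (x1 ∧ ¬x5) = False
      x1 ∧ ¬x4 = False
        ¬x4 = True
      x1 ∧ ¬x5 = False
        ¬x5 = False
    x4 ∧ (x0 ∧ x2) = False
      x0 ∧ x2 = False
Both conjuncts True, so the formula holds.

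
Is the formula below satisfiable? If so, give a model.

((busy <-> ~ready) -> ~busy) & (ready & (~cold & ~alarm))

ready = True, alarm = False, cold = False, busy = False

  (busy <-> ~ready) -> ~busy = True
    busy <-> ~ready = True
      ~ready = False
    ~busy = True
  ready & (~cold & ~alarm) = True
    ~cold & ~alarm = True
      ~cold = True
      ~alarm = True
Both conjuncts True, so the formula holds.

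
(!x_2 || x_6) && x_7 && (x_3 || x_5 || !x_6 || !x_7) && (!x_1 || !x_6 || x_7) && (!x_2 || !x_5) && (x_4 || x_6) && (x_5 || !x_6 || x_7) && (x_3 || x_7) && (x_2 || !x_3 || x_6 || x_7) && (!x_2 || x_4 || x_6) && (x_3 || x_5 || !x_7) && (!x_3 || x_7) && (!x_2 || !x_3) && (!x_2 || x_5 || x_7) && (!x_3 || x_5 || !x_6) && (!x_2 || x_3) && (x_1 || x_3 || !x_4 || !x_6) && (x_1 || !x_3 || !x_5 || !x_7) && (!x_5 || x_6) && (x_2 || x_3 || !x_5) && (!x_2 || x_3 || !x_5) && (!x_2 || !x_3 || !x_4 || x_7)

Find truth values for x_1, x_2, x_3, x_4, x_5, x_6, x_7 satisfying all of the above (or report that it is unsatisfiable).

Unit clause (x_7) forces x_7 = True.
Set x_1 = True.
Try x_2 = True:
  (!x_2 || x_6) forces x_6 = True.
  (!x_2 || !x_5) forces x_5 = False.
  (x_3 || x_5 || !x_6 || !x_7) forces x_3 = True.
  clause (!x_2 || !x_3) is falsified — backtrack.
So x_2 = False.
Set x_3 = True.
Set x_4 = True.
Set x_5 = True.
  then (!x_5 || x_6) forces x_6 = True.
All clauses satisfied.

x_1: True, x_2: False, x_3: True, x_4: True, x_5: True, x_6: True, x_7: True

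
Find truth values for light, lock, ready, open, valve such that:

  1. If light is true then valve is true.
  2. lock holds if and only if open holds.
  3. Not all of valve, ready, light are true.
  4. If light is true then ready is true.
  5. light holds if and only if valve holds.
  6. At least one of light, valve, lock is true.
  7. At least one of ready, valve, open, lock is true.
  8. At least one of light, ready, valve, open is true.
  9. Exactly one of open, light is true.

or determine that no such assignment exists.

light = False, lock = True, ready = False, open = True, valve = False

  (1) light=F ⇒ valve: vacuous ✓
  (2) lock=T, open=T — same ✓
  (3) {valve, ready, light}: 0/3 true — not all ✓
  (4) light=F ⇒ ready: vacuous ✓
  (5) light=F, valve=F — same ✓
  (6) {light, valve, lock}: 1 true — at least one ✓
  (7) {ready, valve, open, lock}: 2 true — at least one ✓
  (8) {light, ready, valve, open}: 1 true — at least one ✓
  (9) {open, light}: 1 true — exactly one ✓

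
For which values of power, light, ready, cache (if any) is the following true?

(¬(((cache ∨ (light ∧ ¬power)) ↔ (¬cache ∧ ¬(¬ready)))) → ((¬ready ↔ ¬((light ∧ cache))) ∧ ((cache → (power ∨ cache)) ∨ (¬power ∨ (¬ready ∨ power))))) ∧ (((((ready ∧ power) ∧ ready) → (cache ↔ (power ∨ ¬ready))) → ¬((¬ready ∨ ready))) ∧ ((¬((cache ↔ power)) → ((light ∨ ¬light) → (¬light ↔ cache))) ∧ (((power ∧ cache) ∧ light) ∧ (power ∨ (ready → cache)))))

Case cache = True: the formula simplifies to (¬ready ↔ ¬light) ∧ (((((ready ∧ power) ∧ ready) → (power ∨ ¬ready)) → ¬((¬ready ∨ ready))) ∧ ((¬power → ((light ∨ ¬light) → ¬light)) ∧ (power ∧ light))).
  power = True: simplifies to (¬ready ↔ ¬light) ∧ (¬((¬ready ∨ ready)) ∧ light).
    ready = True: the conjunct ¬((¬ready ∨ ready)) becomes ¬((False ∨ True)) = False.
    ready = False: the conjunct ¬((¬ready ∨ ready)) becomes ¬((True ∨ False)) = False.
  power = False: the conjunct power is False.
Case cache = False: the conjunct cache is False.
Both cases fail — unsatisfiable.

UNSATISFIABLE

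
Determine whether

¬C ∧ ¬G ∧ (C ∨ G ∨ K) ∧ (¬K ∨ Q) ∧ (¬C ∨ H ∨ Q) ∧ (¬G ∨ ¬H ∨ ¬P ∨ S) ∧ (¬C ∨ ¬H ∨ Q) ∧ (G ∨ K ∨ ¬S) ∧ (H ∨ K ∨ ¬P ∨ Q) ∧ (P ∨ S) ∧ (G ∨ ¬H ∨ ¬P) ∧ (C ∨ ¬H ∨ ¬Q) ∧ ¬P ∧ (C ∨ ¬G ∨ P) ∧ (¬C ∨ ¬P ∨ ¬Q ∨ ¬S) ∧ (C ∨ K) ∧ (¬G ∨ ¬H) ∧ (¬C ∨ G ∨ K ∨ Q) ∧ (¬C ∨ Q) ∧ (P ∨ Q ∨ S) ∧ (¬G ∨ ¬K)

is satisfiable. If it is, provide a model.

Unit clause (¬C) forces C = False.
Unit clause (¬G) forces G = False.
In (C ∨ G ∨ K) only K is left, so K = True.
In (¬K ∨ Q) only Q is left, so Q = True.
In (C ∨ ¬H ∨ ¬Q) only ¬H is left, so H = False.
Unit clause (¬P) forces P = False.
In (P ∨ S) only S is left, so S = True.
All clauses satisfied.

K=T; Q=T; S=T; H=F; G=F; C=F; P=F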